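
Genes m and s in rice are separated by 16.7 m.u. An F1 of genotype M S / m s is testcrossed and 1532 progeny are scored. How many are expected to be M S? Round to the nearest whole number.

A map distance of 16.7 m.u. corresponds to a recombination frequency of 0.167.
The F1 is M S / m s, so M S is a parental gamete class with expected frequency (1 − r)/2 = 0.833/2 = 0.4165.
Expected number = 0.4165 × 1532 = 638.08 ≈ 638.

638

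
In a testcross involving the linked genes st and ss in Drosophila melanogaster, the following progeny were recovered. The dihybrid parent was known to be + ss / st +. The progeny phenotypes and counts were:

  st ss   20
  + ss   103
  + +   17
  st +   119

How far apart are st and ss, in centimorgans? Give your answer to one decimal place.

14.3 centimorgans

The recombinant classes are + + and st ss: 17 + 20 = 37.
Recombination frequency = 37/259 = 0.1429 ≈ 14.3%, i.e. 14.3 centimorgans.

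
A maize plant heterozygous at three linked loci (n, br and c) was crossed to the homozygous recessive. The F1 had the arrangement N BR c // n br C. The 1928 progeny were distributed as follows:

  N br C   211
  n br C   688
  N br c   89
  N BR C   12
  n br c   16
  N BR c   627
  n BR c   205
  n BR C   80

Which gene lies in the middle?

c

The two rarest classes, N BR C and n br c, are the double crossovers. Comparing them with the parentals, only the c allele has switched, so c is the middle locus and the order is n – c – br.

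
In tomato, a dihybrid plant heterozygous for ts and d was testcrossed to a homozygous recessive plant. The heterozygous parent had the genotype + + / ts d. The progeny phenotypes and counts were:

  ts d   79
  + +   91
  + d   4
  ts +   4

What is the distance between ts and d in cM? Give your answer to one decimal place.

4.5 cM

The recombinant classes are + d and ts +: 4 + 4 = 8.
Recombination frequency = 8/178 = 0.0449 ≈ 4.5%, i.e. 4.5 cM.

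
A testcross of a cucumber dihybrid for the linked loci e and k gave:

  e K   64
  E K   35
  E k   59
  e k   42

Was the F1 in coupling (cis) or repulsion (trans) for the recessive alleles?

The two most frequent classes are E k (59) and e K (64); these are the parental (non-recombinant) types.
So the F1 carried E k on one chromosome and e K on the other — the recessive alleles are on opposite chromosomes (trans / repulsion).

trans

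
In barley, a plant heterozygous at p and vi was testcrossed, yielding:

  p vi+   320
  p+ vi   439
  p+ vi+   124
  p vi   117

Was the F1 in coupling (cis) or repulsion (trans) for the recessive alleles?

The two most frequent classes are p+ vi (439) and p vi+ (320); these are the parental (non-recombinant) types.
So the F1 carried p+ vi on one chromosome and p vi+ on the other — the recessive alleles are on opposite chromosomes (trans / repulsion).

trans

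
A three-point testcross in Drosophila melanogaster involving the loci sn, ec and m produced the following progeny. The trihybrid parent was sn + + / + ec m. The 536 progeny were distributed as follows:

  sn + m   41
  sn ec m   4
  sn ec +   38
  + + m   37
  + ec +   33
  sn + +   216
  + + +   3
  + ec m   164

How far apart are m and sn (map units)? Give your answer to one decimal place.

The two rarest classes, + + + and sn ec m, are the double crossovers. Comparing them with the parentals, only the sn allele has switched, so sn is the middle locus and the order is m – sn – ec.
Crossovers in the m–sn interval produce the single-crossover classes sn + m and + ec + (41 + 33 = 74) plus the double crossovers (7).
RF(m–sn) = (74 + 7) / 536 = 81/536 = 0.1511 → 15.1 map units.

15.1 map units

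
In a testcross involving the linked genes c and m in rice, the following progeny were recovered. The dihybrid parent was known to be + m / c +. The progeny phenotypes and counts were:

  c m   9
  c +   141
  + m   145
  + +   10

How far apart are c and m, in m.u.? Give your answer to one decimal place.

The recombinant classes are + + and c m: 10 + 9 = 19.
Recombination frequency = 19/305 = 0.0623 ≈ 6.2%, i.e. 6.2 m.u.

6.2 m.u.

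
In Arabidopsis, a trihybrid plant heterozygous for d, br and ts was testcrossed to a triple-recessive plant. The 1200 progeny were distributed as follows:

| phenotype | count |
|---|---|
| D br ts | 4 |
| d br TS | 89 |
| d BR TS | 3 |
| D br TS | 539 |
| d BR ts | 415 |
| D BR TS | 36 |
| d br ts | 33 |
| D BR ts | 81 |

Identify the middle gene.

The two most frequent reciprocal classes, d BR ts and D br TS, are the parental types, so the F1 was d BR ts / D br TS.
The two rarest classes, d BR TS and D br ts, are the double crossovers. Comparing them with the parentals, only the ts allele has switched, so ts is the middle locus and the order is br – ts – d.

ts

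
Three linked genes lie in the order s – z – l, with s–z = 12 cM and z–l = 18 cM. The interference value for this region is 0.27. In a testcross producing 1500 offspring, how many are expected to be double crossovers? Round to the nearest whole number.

24

Map distances give recombination frequencies of 0.120 and 0.180 for the two intervals.
With interference 0.27 (so coincidence = 0.73), expected double-crossover frequency = 0.120 × 0.180 × 0.73 = 0.01577.
Expected number = 0.01577 × 1500 = 23.65 ≈ 24.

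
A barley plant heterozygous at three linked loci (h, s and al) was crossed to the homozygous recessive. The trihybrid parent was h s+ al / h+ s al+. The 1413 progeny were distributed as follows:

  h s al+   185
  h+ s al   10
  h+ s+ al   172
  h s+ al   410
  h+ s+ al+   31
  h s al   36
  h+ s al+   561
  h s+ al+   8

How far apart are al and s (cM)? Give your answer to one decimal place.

6.0 cM

The two rarest classes, h s+ al+ and h+ s al, are the double crossovers. Comparing them with the parentals, only the al allele has switched, so al is the middle locus and the order is s – al – h.
Crossovers in the s–al interval produce the single-crossover classes h s al and h+ s+ al+ (36 + 31 = 67) plus the double crossovers (18).
RF(s–al) = (67 + 18) / 1413 = 85/1413 = 0.0602 → 6.0 cM.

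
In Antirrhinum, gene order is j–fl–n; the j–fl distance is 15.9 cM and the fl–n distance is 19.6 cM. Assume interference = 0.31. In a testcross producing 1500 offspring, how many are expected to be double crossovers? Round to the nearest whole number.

32

Map distances give recombination frequencies of 0.159 and 0.196 for the two intervals.
With interference 0.31 (so coincidence = 0.69), expected double-crossover frequency = 0.159 × 0.196 × 0.69 = 0.02150.
Expected number = 0.02150 × 1500 = 32.25 ≈ 32.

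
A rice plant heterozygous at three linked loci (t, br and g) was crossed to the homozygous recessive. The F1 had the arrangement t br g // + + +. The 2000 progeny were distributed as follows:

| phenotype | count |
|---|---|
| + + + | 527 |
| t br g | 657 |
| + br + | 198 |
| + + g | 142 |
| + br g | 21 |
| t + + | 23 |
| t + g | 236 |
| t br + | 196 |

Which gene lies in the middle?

The two rarest classes, + br g and t + +, are the double crossovers. Comparing them with the parentals, only the t allele has switched, so t is the middle locus and the order is g – t – br.

t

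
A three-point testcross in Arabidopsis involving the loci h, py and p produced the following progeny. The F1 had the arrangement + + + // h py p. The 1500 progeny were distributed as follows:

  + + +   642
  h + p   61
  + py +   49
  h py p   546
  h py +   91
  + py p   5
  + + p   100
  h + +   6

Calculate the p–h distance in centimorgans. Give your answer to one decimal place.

The two rarest classes, h + + and + py p, are the double crossovers. Comparing them with the parentals, only the h allele has switched, so h is the middle locus and the order is py – h – p.
Crossovers in the h–p interval produce the single-crossover classes + + p and h py + (100 + 91 = 191) plus the double crossovers (11).
RF(h–p) = (191 + 11) / 1500 = 202/1500 = 0.1347 → 13.5 centimorgans.

13.5 centimorgans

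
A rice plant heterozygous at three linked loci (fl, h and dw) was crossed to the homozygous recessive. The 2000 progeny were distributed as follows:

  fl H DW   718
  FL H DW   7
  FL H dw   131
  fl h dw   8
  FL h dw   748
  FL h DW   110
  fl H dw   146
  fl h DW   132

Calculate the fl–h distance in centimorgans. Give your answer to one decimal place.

The two most frequent reciprocal classes, fl H DW and FL h dw, are the parental types, so the F1 was fl H DW / FL h dw.
The two rarest classes, FL H DW and fl h dw, are the double crossovers. Comparing them with the parentals, only the fl allele has switched, so fl is the middle locus and the order is dw – fl – h.
Crossovers in the fl–h interval produce the single-crossover classes fl h DW and FL H dw (132 + 131 = 263) plus the double crossovers (15).
RF(fl–h) = (263 + 15) / 2000 = 278/2000 = 0.1390 → 13.9 centimorgans.

13.9 centimorgans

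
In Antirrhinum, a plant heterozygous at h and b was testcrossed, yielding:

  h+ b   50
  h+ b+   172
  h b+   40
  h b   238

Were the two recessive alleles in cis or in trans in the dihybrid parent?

The two most frequent classes are h+ b+ (172) and h b (238); these are the parental (non-recombinant) types.
So the F1 carried h+ b+ on one chromosome and h b on the other — the recessive alleles are on the same chromosome (cis / coupling).

cis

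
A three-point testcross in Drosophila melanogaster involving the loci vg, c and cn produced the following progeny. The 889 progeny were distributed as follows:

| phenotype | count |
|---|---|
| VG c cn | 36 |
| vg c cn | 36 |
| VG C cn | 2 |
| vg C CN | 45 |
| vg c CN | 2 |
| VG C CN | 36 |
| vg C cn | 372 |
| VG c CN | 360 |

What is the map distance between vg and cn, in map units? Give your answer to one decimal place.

The two most frequent reciprocal classes, vg C cn and VG c CN, are the parental types, so the F1 was vg C cn / VG c CN.
The two rarest classes, VG C cn and vg c CN, are the double crossovers. Comparing them with the parentals, only the vg allele has switched, so vg is the middle locus and the order is c – vg – cn.
Crossovers in the vg–cn interval produce the single-crossover classes vg C CN and VG c cn (45 + 36 = 81) plus the double crossovers (4).
RF(vg–cn) = (81 + 4) / 889 = 85/889 = 0.0956 → 9.6 map units.

9.6 map units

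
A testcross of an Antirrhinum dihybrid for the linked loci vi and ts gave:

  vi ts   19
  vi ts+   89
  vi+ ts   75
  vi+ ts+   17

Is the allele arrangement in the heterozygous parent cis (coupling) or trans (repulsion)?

The two most frequent classes are vi+ ts (75) and vi ts+ (89); these are the parental (non-recombinant) types.
So the F1 carried vi+ ts on one chromosome and vi ts+ on the other — the recessive alleles are on opposite chromosomes (trans / repulsion).

trans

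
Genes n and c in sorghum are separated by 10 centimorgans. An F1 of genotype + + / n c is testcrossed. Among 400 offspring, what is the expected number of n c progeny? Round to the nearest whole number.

180

A map distance of 10 centimorgans corresponds to a recombination frequency of 0.100.
The F1 is + + / n c, so n c is a parental gamete class with expected frequency (1 − r)/2 = 0.900/2 = 0.4500.
Expected number = 0.4500 × 400 = 180.00 ≈ 180.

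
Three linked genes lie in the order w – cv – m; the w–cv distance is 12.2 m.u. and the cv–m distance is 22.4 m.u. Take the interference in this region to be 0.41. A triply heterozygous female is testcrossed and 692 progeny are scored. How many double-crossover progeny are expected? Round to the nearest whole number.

Map distances give recombination frequencies of 0.122 and 0.224 for the two intervals.
With interference 0.41 (so coincidence = 0.59), expected double-crossover frequency = 0.122 × 0.224 × 0.59 = 0.01612.
Expected number = 0.01612 × 692 = 11.16 ≈ 11.

11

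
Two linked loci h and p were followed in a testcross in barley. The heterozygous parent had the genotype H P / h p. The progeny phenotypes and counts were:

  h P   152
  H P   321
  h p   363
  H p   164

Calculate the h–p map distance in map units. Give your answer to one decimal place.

31.6 map units

The recombinant classes are H p and h P: 164 + 152 = 316.
Recombination frequency = 316/1000 = 0.3160 ≈ 31.6%, i.e. 31.6 map units.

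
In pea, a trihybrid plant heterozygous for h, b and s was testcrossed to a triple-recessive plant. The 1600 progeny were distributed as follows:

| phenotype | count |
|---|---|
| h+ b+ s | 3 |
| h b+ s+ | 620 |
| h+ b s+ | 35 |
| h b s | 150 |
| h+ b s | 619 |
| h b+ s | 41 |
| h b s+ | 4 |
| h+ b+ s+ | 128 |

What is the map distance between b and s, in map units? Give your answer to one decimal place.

5.2 map units

The two most frequent reciprocal classes, h b+ s+ and h+ b s, are the parental types, so the F1 was h b+ s+ / h+ b s.
The two rarest classes, h b s+ and h+ b+ s, are the double crossovers. Comparing them with the parentals, only the b allele has switched, so b is the middle locus and the order is s – b – h.
Crossovers in the s–b interval produce the single-crossover classes h b+ s and h+ b s+ (41 + 35 = 76) plus the double crossovers (7).
RF(s–b) = (76 + 7) / 1600 = 83/1600 = 0.0519 → 5.2 map units.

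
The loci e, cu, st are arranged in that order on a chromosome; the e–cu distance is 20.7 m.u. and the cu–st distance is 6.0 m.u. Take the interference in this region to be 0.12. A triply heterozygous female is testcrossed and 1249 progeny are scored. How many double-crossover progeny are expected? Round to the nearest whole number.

Map distances give recombination frequencies of 0.207 and 0.060 for the two intervals.
With interference 0.12 (so coincidence = 0.88), expected double-crossover frequency = 0.207 × 0.060 × 0.88 = 0.01093.
Expected number = 0.01093 × 1249 = 13.65 ≈ 14.

14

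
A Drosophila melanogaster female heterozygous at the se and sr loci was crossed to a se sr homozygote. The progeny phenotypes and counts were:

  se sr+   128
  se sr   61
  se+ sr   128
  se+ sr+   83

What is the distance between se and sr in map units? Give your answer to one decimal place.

The two most frequent classes, se+ sr (128) and se sr+ (128), are the parental types, so the F1 was se+ sr / se sr+.
The recombinant classes are se+ sr+ and se sr: 83 + 61 = 144.
Recombination frequency = 144/400 = 0.3600 ≈ 36.0%, i.e. 36.0 map units.

36.0 map units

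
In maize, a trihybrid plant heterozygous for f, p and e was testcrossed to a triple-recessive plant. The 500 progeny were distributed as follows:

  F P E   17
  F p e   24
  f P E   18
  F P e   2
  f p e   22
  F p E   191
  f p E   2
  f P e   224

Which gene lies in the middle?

The two most frequent reciprocal classes, f P e and F p E, are the parental types, so the F1 was f P e / F p E.
The two rarest classes, F P e and f p E, are the double crossovers. Comparing them with the parentals, only the f allele has switched, so f is the middle locus and the order is e – f – p.

f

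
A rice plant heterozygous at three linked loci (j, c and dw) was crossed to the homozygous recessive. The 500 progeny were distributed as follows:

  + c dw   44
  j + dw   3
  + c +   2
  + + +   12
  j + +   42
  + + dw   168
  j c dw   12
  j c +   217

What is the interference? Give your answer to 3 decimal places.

0.053

The two most frequent reciprocal classes, + + dw and j c +, are the parental types, so the F1 was + + dw / j c +.
The two rarest classes, j + dw and + c +, are the double crossovers. Comparing them with the parentals, only the j allele has switched, so j is the middle locus and the order is c – j – dw.
c–j: (86 + 5)/500 = 0.1820; j–dw: (24 + 5)/500 = 0.0580.
Expected DCO frequency = 0.1820 × 0.0580 ≈ 0.01056; observed = 5/500 ≈ 0.01000.
Coefficient of coincidence = 0.01000/0.01056 ≈ 0.947; interference = 1 − 0.947 = 0.053.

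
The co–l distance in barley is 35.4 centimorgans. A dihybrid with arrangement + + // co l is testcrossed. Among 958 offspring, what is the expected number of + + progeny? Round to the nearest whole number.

A map distance of 35.4 centimorgans corresponds to a recombination frequency of 0.354.
The F1 is + + / co l, so + + is a parental gamete class with expected frequency (1 − r)/2 = 0.646/2 = 0.3230.
Expected number = 0.3230 × 958 = 309.43 ≈ 309.

309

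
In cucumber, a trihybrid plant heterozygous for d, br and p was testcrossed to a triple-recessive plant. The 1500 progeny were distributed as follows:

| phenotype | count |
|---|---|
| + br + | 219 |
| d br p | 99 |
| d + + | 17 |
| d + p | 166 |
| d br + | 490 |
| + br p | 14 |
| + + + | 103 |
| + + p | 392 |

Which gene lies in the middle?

The two most frequent reciprocal classes, d br + and + + p, are the parental types, so the F1 was d br + / + + p.
The two rarest classes, d + + and + br p, are the double crossovers. Comparing them with the parentals, only the br allele has switched, so br is the middle locus and the order is d – br – p.

br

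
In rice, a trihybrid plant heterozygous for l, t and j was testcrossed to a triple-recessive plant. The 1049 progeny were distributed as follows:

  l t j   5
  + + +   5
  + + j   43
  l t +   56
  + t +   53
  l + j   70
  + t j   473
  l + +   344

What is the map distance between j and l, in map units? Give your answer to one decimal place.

12.7 map units

The two most frequent reciprocal classes, l + + and + t j, are the parental types, so the F1 was l + + / + t j.
The two rarest classes, + + + and l t j, are the double crossovers. Comparing them with the parentals, only the l allele has switched, so l is the middle locus and the order is j – l – t.
Crossovers in the j–l interval produce the single-crossover classes l + j and + t + (70 + 53 = 123) plus the double crossovers (10).
RF(j–l) = (123 + 10) / 1049 = 133/1049 = 0.1268 → 12.7 map units.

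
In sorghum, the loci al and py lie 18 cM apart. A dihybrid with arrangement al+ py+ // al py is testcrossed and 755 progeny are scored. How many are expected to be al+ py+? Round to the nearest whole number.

310

A map distance of 18 cM corresponds to a recombination frequency of 0.180.
The F1 is al+ py+ / al py, so al+ py+ is a parental gamete class with expected frequency (1 − r)/2 = 0.820/2 = 0.4100.
Expected number = 0.4100 × 755 = 309.55 ≈ 310.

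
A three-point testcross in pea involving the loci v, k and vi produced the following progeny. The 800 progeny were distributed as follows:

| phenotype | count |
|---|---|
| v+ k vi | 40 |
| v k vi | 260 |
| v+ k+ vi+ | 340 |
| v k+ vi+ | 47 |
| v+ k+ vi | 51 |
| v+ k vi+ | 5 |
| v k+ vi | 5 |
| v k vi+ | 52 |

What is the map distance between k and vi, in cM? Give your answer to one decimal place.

The two most frequent reciprocal classes, v k vi and v+ k+ vi+, are the parental types, so the F1 was v k vi / v+ k+ vi+.
The two rarest classes, v k+ vi and v+ k vi+, are the double crossovers. Comparing them with the parentals, only the k allele has switched, so k is the middle locus and the order is vi – k – v.
Crossovers in the vi–k interval produce the single-crossover classes v k vi+ and v+ k+ vi (52 + 51 = 103) plus the double crossovers (10).
RF(vi–k) = (103 + 10) / 800 = 113/800 = 0.1412 → 14.1 cM.

14.1 cM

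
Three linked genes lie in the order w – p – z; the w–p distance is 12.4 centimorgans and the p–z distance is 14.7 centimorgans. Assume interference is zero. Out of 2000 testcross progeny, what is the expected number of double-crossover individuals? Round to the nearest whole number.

36

Map distances give recombination frequencies of 0.124 and 0.147 for the two intervals.
With no interference, expected double-crossover frequency = 0.124 × 0.147 = 0.01823.
Expected number = 0.01823 × 2000 = 36.46 ≈ 36.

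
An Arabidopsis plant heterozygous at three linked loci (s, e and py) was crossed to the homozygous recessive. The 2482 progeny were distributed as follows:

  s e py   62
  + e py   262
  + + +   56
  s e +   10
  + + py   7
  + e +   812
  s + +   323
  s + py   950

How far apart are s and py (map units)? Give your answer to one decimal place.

24.3 map units

The two most frequent reciprocal classes, s + py and + e +, are the parental types, so the F1 was s + py / + e +.
The two rarest classes, + + py and s e +, are the double crossovers. Comparing them with the parentals, only the s allele has switched, so s is the middle locus and the order is py – s – e.
Crossovers in the py–s interval produce the single-crossover classes s + + and + e py (323 + 262 = 585) plus the double crossovers (17).
RF(py–s) = (585 + 17) / 2482 = 602/2482 = 0.2425 → 24.3 map units.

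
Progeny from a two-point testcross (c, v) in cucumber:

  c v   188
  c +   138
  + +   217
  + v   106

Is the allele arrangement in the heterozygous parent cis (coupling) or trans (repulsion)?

The two most frequent classes are + + (217) and c v (188); these are the parental (non-recombinant) types.
So the F1 carried + + on one chromosome and c v on the other — the recessive alleles are on the same chromosome (cis / coupling).

cis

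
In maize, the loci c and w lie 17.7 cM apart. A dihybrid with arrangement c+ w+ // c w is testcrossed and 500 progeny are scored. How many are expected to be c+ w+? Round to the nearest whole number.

206

A map distance of 17.7 cM corresponds to a recombination frequency of 0.177.
The F1 is c+ w+ / c w, so c+ w+ is a parental gamete class with expected frequency (1 − r)/2 = 0.823/2 = 0.4115.
Expected number = 0.4115 × 500 = 205.75 ≈ 206.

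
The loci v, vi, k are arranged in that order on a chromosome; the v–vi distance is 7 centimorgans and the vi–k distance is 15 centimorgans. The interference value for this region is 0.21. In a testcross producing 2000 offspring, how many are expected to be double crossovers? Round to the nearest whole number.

Map distances give recombination frequencies of 0.070 and 0.150 for the two intervals.
With interference 0.21 (so coincidence = 0.79), expected double-crossover frequency = 0.070 × 0.150 × 0.79 = 0.00830.
Expected number = 0.00830 × 2000 = 16.59 ≈ 17.

17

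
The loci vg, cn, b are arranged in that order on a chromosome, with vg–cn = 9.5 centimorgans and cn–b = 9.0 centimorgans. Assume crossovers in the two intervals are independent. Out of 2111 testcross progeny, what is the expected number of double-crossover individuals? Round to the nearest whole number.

Map distances give recombination frequencies of 0.095 and 0.090 for the two intervals.
With no interference, expected double-crossover frequency = 0.095 × 0.090 = 0.00855.
Expected number = 0.00855 × 2111 = 18.05 ≈ 18.

18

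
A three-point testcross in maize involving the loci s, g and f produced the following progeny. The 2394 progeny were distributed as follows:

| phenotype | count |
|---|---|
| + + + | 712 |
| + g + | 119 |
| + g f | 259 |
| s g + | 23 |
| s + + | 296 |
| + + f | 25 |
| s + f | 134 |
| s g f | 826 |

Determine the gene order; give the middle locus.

The two most frequent reciprocal classes, s g f and + + +, are the parental types, so the F1 was s g f / + + +.
The two rarest classes, s g + and + + f, are the double crossovers. Comparing them with the parentals, only the f allele has switched, so f is the middle locus and the order is s – f – g.

f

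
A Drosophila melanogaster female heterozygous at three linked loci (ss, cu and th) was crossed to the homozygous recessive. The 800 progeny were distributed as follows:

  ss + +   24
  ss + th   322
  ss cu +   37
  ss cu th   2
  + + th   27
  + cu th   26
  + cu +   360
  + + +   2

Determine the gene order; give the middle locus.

cu

The two most frequent reciprocal classes, ss + th and + cu +, are the parental types, so the F1 was ss + th / + cu +.
The two rarest classes, ss cu th and + + +, are the double crossovers. Comparing them with the parentals, only the cu allele has switched, so cu is the middle locus and the order is th – cu – ss.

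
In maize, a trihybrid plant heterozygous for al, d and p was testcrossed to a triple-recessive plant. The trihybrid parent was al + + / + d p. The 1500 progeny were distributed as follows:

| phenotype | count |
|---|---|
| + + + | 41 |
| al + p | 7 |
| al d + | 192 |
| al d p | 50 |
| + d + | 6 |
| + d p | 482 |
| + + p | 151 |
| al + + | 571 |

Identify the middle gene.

The two rarest classes, al + p and + d +, are the double crossovers. Comparing them with the parentals, only the p allele has switched, so p is the middle locus and the order is al – p – d.

p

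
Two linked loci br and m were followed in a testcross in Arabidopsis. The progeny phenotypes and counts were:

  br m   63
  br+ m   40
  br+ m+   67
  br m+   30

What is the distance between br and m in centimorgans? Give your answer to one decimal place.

35.0 centimorgans

The two most frequent classes, br+ m+ (67) and br m (63), are the parental types, so the F1 was br+ m+ / br m.
The recombinant classes are br+ m and br m+: 40 + 30 = 70.
Recombination frequency = 70/200 = 0.3500 ≈ 35.0%, i.e. 35.0 centimorgans.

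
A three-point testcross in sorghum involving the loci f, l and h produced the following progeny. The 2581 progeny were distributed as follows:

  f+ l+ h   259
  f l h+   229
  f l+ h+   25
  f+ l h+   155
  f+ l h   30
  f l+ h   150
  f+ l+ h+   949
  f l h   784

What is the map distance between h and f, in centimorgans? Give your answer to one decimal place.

The two most frequent reciprocal classes, f+ l+ h+ and f l h, are the parental types, so the F1 was f+ l+ h+ / f l h.
The two rarest classes, f l+ h+ and f+ l h, are the double crossovers. Comparing them with the parentals, only the f allele has switched, so f is the middle locus and the order is l – f – h.
Crossovers in the f–h interval produce the single-crossover classes f+ l+ h and f l h+ (259 + 229 = 488) plus the double crossovers (55).
RF(f–h) = (488 + 55) / 2581 = 543/2581 = 0.2104 → 21.0 centimorgans.

21.0 centimorgans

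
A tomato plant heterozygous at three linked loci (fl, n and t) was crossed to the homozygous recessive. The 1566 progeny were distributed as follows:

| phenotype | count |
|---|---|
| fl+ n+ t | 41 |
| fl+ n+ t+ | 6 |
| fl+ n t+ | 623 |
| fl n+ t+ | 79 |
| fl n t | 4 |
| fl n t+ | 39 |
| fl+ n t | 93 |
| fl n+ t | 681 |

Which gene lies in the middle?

n

The two most frequent reciprocal classes, fl+ n t+ and fl n+ t, are the parental types, so the F1 was fl+ n t+ / fl n+ t.
The two rarest classes, fl+ n+ t+ and fl n t, are the double crossovers. Comparing them with the parentals, only the n allele has switched, so n is the middle locus and the order is t – n – fl.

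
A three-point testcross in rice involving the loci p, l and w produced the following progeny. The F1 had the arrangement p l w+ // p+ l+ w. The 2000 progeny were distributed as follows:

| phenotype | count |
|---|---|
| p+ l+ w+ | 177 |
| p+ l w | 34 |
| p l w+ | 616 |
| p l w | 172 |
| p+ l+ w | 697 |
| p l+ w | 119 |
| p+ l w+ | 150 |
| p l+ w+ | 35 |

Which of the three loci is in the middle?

l

The two rarest classes, p l+ w+ and p+ l w, are the double crossovers. Comparing them with the parentals, only the l allele has switched, so l is the middle locus and the order is p – l – w.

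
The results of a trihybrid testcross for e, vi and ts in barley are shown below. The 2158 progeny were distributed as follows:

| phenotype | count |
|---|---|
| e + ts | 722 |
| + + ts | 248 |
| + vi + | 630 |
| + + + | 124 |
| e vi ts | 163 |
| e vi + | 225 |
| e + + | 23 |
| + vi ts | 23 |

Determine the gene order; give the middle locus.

The two most frequent reciprocal classes, + vi + and e + ts, are the parental types, so the F1 was + vi + / e + ts.
The two rarest classes, + vi ts and e + +, are the double crossovers. Comparing them with the parentals, only the ts allele has switched, so ts is the middle locus and the order is vi – ts – e.

ts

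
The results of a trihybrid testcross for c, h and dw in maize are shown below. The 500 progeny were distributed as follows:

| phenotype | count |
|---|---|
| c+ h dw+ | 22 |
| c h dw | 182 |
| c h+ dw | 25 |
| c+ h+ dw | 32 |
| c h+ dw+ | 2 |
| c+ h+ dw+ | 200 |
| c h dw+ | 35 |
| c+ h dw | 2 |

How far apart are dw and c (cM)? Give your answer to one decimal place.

The two most frequent reciprocal classes, c+ h+ dw+ and c h dw, are the parental types, so the F1 was c+ h+ dw+ / c h dw.
The two rarest classes, c h+ dw+ and c+ h dw, are the double crossovers. Comparing them with the parentals, only the c allele has switched, so c is the middle locus and the order is h – c – dw.
Crossovers in the c–dw interval produce the single-crossover classes c+ h+ dw and c h dw+ (32 + 35 = 67) plus the double crossovers (4).
RF(c–dw) = (67 + 4) / 500 = 71/500 = 0.1420 → 14.2 cM.

14.2 cM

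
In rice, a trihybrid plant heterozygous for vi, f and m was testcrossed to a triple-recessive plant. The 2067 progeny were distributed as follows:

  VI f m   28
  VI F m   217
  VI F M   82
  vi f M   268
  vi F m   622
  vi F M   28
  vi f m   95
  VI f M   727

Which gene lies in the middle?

m

The two most frequent reciprocal classes, vi F m and VI f M, are the parental types, so the F1 was vi F m / VI f M.
The two rarest classes, vi F M and VI f m, are the double crossovers. Comparing them with the parentals, only the m allele has switched, so m is the middle locus and the order is vi – m – f.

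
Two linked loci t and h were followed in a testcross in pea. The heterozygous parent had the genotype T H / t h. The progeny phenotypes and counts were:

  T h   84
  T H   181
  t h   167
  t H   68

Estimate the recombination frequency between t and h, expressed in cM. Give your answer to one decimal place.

The recombinant classes are T h and t H: 84 + 68 = 152.
Recombination frequency = 152/500 = 0.3040 ≈ 30.4%, i.e. 30.4 cM.

30.4 cM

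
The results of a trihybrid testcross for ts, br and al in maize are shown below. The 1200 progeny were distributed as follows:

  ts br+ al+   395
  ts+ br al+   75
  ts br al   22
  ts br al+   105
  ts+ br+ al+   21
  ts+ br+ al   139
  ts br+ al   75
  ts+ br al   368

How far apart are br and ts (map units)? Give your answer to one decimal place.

23.9 map units

The two most frequent reciprocal classes, ts br+ al+ and ts+ br al, are the parental types, so the F1 was ts br+ al+ / ts+ br al.
The two rarest classes, ts+ br+ al+ and ts br al, are the double crossovers. Comparing them with the parentals, only the ts allele has switched, so ts is the middle locus and the order is br – ts – al.
Crossovers in the br–ts interval produce the single-crossover classes ts br al+ and ts+ br+ al (105 + 139 = 244) plus the double crossovers (43).
RF(br–ts) = (244 + 43) / 1200 = 287/1200 = 0.2392 → 23.9 map units.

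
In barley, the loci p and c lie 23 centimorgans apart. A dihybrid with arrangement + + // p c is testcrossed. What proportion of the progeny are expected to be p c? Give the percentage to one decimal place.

A map distance of 23 centimorgans corresponds to a recombination frequency of 0.230.
The F1 is + + / p c, so p c is a parental gamete class with expected frequency (1 − r)/2 = 0.770/2 = 0.3850.
That is 0.3850 = 38.5% of the progeny.

38.5%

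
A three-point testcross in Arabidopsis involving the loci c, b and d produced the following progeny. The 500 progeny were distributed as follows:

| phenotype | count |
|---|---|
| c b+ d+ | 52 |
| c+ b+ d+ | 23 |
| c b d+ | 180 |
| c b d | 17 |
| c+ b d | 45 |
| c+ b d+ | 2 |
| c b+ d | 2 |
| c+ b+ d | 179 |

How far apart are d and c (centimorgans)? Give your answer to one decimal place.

8.8 centimorgans

The two most frequent reciprocal classes, c+ b+ d and c b d+, are the parental types, so the F1 was c+ b+ d / c b d+.
The two rarest classes, c b+ d and c+ b d+, are the double crossovers. Comparing them with the parentals, only the c allele has switched, so c is the middle locus and the order is d – c – b.
Crossovers in the d–c interval produce the single-crossover classes c+ b+ d+ and c b d (23 + 17 = 40) plus the double crossovers (4).
RF(d–c) = (40 + 4) / 500 = 44/500 = 0.0880 → 8.8 centimorgans.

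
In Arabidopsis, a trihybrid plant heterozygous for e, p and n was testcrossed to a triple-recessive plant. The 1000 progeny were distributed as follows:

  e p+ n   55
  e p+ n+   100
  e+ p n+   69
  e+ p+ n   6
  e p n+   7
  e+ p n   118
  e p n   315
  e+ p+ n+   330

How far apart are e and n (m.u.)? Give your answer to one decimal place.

23.1 m.u.

The two most frequent reciprocal classes, e p n and e+ p+ n+, are the parental types, so the F1 was e p n / e+ p+ n+.
The two rarest classes, e p n+ and e+ p+ n, are the double crossovers. Comparing them with the parentals, only the n allele has switched, so n is the middle locus and the order is p – n – e.
Crossovers in the n–e interval produce the single-crossover classes e+ p n and e p+ n+ (118 + 100 = 218) plus the double crossovers (13).
RF(n–e) = (218 + 13) / 1000 = 231/1000 = 0.2310 → 23.1 m.u.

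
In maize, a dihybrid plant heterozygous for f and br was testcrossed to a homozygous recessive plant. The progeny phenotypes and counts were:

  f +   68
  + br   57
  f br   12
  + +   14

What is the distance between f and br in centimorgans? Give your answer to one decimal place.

17.2 centimorgans

The two most frequent classes, + br (57) and f + (68), are the parental types, so the F1 was + br / f +.
The recombinant classes are + + and f br: 14 + 12 = 26.
Recombination frequency = 26/151 = 0.1722 ≈ 17.2%, i.e. 17.2 centimorgans.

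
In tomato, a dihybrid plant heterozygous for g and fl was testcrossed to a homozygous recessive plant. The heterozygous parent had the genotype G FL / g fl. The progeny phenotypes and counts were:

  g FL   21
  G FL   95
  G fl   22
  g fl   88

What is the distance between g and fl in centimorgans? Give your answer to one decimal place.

The recombinant classes are G fl and g FL: 22 + 21 = 43.
Recombination frequency = 43/226 = 0.1903 ≈ 19.0%, i.e. 19.0 centimorgans.

19.0 centimorgans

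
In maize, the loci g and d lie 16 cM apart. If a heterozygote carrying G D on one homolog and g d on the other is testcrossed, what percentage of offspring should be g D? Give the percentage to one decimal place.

A map distance of 16 cM corresponds to a recombination frequency of 0.160.
The F1 is G D / g d, so g D is a recombinant gamete class with expected frequency r/2 = 0.160/2 = 0.0800.
That is 0.0800 = 8.0% of the progeny.

8.0%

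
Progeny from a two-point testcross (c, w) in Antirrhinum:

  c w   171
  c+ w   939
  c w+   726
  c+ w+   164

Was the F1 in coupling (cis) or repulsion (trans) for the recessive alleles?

trans

The two most frequent classes are c+ w (939) and c w+ (726); these are the parental (non-recombinant) types.
So the F1 carried c+ w on one chromosome and c w+ on the other — the recessive alleles are on opposite chromosomes (trans / repulsion).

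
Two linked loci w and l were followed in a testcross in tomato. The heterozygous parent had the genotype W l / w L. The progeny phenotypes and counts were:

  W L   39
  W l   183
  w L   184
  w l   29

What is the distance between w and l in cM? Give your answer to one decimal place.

15.6 cM

The recombinant classes are W L and w l: 39 + 29 = 68.
Recombination frequency = 68/435 = 0.1563 ≈ 15.6%, i.e. 15.6 cM.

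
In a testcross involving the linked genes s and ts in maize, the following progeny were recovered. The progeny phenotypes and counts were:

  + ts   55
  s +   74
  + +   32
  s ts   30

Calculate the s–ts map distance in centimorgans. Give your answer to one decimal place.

32.5 centimorgans

The two most frequent classes, + ts (55) and s + (74), are the parental types, so the F1 was + ts / s +.
The recombinant classes are + + and s ts: 32 + 30 = 62.
Recombination frequency = 62/191 = 0.3246 ≈ 32.5%, i.e. 32.5 centimorgans.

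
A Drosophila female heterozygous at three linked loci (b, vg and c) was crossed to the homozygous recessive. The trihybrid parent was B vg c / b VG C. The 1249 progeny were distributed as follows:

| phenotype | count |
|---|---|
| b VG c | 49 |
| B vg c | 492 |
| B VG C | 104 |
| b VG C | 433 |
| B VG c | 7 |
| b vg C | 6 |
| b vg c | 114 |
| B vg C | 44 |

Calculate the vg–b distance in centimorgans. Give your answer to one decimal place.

The two rarest classes, B VG c and b vg C, are the double crossovers. Comparing them with the parentals, only the vg allele has switched, so vg is the middle locus and the order is b – vg – c.
Crossovers in the b–vg interval produce the single-crossover classes b vg c and B VG C (114 + 104 = 218) plus the double crossovers (13).
RF(b–vg) = (218 + 13) / 1249 = 231/1249 = 0.1849 → 18.5 centimorgans.

18.5 centimorgans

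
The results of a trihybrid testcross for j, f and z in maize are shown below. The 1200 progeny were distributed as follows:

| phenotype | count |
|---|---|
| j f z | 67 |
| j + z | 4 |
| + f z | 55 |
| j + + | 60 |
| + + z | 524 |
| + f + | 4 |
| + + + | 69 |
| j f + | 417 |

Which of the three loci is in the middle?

The two most frequent reciprocal classes, j f + and + + z, are the parental types, so the F1 was j f + / + + z.
The two rarest classes, + f + and j + z, are the double crossovers. Comparing them with the parentals, only the j allele has switched, so j is the middle locus and the order is f – j – z.

j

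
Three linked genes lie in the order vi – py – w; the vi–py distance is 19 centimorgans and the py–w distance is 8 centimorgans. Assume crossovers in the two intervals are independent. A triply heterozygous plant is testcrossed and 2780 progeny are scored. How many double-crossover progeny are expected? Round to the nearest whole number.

Map distances give recombination frequencies of 0.190 and 0.080 for the two intervals.
With no interference, expected double-crossover frequency = 0.190 × 0.080 = 0.01520.
Expected number = 0.01520 × 2780 = 42.26 ≈ 42.

42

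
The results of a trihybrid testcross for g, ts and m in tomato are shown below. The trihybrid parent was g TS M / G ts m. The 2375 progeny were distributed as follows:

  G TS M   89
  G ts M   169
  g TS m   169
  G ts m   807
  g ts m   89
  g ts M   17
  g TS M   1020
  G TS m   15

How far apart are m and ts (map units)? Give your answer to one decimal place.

15.6 map units

The two rarest classes, g ts M and G TS m, are the double crossovers. Comparing them with the parentals, only the ts allele has switched, so ts is the middle locus and the order is g – ts – m.
Crossovers in the ts–m interval produce the single-crossover classes g TS m and G ts M (169 + 169 = 338) plus the double crossovers (32).
RF(ts–m) = (338 + 32) / 2375 = 370/2375 = 0.1558 → 15.6 map units.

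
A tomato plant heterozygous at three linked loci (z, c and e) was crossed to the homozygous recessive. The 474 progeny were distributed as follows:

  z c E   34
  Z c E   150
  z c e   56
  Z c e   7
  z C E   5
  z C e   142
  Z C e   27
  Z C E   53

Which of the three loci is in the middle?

e

The two most frequent reciprocal classes, z C e and Z c E, are the parental types, so the F1 was z C e / Z c E.
The two rarest classes, z C E and Z c e, are the double crossovers. Comparing them with the parentals, only the e allele has switched, so e is the middle locus and the order is c – e – z.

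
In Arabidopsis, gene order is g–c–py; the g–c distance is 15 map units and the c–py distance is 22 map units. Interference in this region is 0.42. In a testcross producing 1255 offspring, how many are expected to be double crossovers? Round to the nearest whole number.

24

Map distances give recombination frequencies of 0.150 and 0.220 for the two intervals.
With interference 0.42 (so coincidence = 0.58), expected double-crossover frequency = 0.150 × 0.220 × 0.58 = 0.01914.
Expected number = 0.01914 × 1255 = 24.02 ≈ 24.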